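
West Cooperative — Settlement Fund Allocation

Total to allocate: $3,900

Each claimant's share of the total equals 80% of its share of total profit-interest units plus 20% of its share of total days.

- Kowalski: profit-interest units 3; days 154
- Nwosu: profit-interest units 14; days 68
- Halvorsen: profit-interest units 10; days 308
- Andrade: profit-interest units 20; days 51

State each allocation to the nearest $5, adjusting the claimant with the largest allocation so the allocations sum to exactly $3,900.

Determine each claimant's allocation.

Totals — profit-interest units 47, days 581.
Combined weights (80% profit-interest units + 20% days): Kowalski 0.1041; Nwosu 0.2617; Halvorsen 0.2762; Andrade 0.3580.
Pro-rata amounts: Kowalski 405.90; Nwosu 1,020.65; Halvorsen 1,077.32; Andrade 1,396.13.
After rounding ($5): Kowalski $405; Nwosu $1,020; Halvorsen $1,075; Andrade $1,395. Sum = $3,895.
Difference $3,900 − $3,895 = +$5 applied to largest allocation (Andrade): Andrade becomes $1,400.

Kowalski: $405; Nwosu: $1,020; Halvorsen: $1,075; Andrade: $1,400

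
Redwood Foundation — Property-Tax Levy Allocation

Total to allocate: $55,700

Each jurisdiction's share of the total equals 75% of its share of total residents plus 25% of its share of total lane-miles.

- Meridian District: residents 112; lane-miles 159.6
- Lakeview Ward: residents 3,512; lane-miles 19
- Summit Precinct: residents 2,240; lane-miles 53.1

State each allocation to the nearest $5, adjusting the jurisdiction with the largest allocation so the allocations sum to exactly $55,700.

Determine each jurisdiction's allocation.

Meridian District: $10,390 · Lakeview Ward: $26,160 · Summit Precinct: $19,150

Totals — residents 5,864, lane-miles 231.7.
Combined weights (75% residents + 25% lane-miles): Meridian District 0.1865; Lakeview Ward 0.4697; Summit Precinct 0.3438.
Unrounded shares: Meridian District 10,389.73; Lakeview Ward 26,161.29; Summit Precinct 19,148.98.
Rounded to nearest $5: Meridian District $10,390; Lakeview Ward $26,160; Summit Precinct $19,150. Sum = $55,700.
Sum already equals the total — no adjustment.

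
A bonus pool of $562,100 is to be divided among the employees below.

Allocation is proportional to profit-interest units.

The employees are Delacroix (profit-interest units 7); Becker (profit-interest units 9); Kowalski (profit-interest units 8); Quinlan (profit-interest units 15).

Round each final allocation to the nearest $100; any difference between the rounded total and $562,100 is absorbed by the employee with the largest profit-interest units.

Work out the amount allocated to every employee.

Combined profit-interest units = 7 + 9 + 8 + 15 = 39.
Raw shares: Delacroix 100,889.74; Becker 129,715.38; Kowalski 115,302.56; Quinlan 216,192.31.
Rounded to nearest $100: Delacroix $100,900; Becker $129,700; Kowalski $115,300; Quinlan $216,200. Sum = $562,100.
Sum already equals the total — no adjustment.

Delacroix: $100,900 · Becker: $129,700 · Kowalski: $115,300 · Quinlan: $216,200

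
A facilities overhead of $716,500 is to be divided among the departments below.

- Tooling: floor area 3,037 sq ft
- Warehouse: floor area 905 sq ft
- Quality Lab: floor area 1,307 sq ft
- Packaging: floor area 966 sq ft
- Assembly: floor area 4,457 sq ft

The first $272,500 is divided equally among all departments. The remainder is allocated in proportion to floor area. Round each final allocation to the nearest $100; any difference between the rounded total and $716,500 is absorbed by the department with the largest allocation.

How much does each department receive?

$272,500 shared equally gives $54,500 per department.
Remainder $444,000 by floor area (total 10,672): Tooling 126,351.95 → $126,400; Warehouse 37,651.80 → $37,700; Quality Lab 54,376.69 → $54,400; Packaging 40,189.66 → $40,200; Assembly 185,429.91 → $185,400.
Rounding difference −$100 on remainder applied to Assembly.
Totals: Tooling $54,500 + $126,400 = $180,900; Warehouse $54,500 + $37,700 = $92,200; Quality Lab $54,500 + $54,400 = $108,900; Packaging $54,500 + $40,200 = $94,700; Assembly $54,500 + $185,300 = $239,800.

Tooling: $180,900 | Warehouse: $92,200 | Quality Lab: $108,900 | Packaging: $94,700 | Assembly: $239,800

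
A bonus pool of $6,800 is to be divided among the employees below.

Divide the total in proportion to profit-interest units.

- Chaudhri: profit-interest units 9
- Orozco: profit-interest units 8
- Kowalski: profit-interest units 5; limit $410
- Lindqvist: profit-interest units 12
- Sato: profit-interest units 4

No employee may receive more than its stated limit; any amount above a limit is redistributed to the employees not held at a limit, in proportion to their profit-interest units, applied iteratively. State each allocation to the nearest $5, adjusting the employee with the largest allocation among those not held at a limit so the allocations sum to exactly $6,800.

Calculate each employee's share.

Chaudhri: $1,745 · Orozco: $1,550 · Kowalski: $410 · Lindqvist: $2,320 · Sato: $775

Combined profit-interest units = 38.
Pro-rata shares before constraints: Chaudhri 1,610.53; Orozco 1,431.58; Kowalski 894.74; Lindqvist 2,147.37; Sato 715.79.
Held at cap: Kowalski ($410); balance $6,390 reallocated over remaining profit-interest units 33.
Redistributed shares: Chaudhri 1,742.73 → $1,745; Orozco 1,549.09 → $1,550; Lindqvist 2,323.64 → $2,325; Sato 774.55 → $775.
Rounding difference −$5 applied to Lindqvist → $2,320.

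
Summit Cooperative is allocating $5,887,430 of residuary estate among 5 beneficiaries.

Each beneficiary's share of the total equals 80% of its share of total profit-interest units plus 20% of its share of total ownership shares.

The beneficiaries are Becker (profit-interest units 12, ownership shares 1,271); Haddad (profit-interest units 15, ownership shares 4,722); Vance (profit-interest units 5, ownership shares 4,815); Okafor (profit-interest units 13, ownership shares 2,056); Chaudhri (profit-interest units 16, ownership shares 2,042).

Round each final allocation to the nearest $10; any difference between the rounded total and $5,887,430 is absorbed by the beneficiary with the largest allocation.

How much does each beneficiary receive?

Profit-interest units total 61; ownership shares total 14,906.
Blended shares (80% profit-interest units + 20% ownership shares): Becker 0.1744; Haddad 0.2601; Vance 0.1302; Okafor 0.1981; Chaudhri 0.2372.
Pro-rata amounts: Becker 1,026,947.86; Haddad 1,531,193.07; Vance 766,417.56; Okafor 1,166,170.42; Chaudhri 1,396,701.09.
At nearest $10: Becker $1,026,950; Haddad $1,531,190; Vance $766,420; Okafor $1,166,170; Chaudhri $1,396,700. Sum = $5,887,430.
No rounding difference to absorb.

Becker: $1,026,950 | Haddad: $1,531,190 | Vance: $766,420 | Okafor: $1,166,170 | Chaudhri: $1,396,700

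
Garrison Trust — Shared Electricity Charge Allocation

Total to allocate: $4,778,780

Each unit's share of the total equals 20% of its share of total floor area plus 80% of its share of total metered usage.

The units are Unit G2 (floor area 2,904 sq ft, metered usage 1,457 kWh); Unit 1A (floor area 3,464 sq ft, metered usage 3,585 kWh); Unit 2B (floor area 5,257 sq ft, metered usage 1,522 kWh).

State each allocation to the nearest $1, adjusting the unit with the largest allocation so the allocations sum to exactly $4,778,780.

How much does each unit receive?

Totals — floor area 11,625, metered usage 6,564.
Composite weights (20% floor area + 80% metered usage): Unit G2 0.2275; Unit 1A 0.4965; Unit 2B 0.2759.
Pro-rata amounts: Unit G2 1,087,344.20; Unit 1A 2,372,780.88; Unit 2B 1,318,654.92.
Rounded to nearest $1: Unit G2 $1,087,344; Unit 1A $2,372,781; Unit 2B $1,318,655. Sum = $4,778,780.
No rounding difference to absorb.

Unit G2: $1,087,344 | Unit 1A: $2,372,781 | Unit 2B: $1,318,655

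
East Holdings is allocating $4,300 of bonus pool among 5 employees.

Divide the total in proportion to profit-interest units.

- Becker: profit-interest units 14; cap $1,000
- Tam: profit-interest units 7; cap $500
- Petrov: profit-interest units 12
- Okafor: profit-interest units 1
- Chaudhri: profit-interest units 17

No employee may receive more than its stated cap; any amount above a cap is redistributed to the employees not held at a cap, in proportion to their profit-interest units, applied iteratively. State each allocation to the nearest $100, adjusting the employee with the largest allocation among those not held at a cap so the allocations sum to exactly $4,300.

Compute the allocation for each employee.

Becker: $1,000; Tam: $500; Petrov: $1,100; Okafor: $100; Chaudhri: $1,600

Profit-interest units total: 51.
Proportional shares (ignoring caps): Becker 1,180.39; Tam 590.20; Petrov 1,011.76; Okafor 84.31; Chaudhri 1,433.33.
Cap binds for Becker ($1,000), Tam ($500); remaining pool $2,800 reallocated over remaining profit-interest units 30.
Redistributed shares: Petrov 1,120.00 → $1,100; Okafor 93.33 → $100; Chaudhri 1,586.67 → $1,600.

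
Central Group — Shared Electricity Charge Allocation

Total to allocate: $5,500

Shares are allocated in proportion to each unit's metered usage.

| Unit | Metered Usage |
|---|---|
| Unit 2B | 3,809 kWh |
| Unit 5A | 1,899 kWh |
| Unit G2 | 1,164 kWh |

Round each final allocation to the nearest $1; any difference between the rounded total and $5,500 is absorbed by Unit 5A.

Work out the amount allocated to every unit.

Unit 2B: $3,049; Unit 5A: $1,519; Unit G2: $932

Combined metered usage = 6,872.
Raw shares: Unit 2B 3,809/6,872 × $5,500 = 3,048.53; Unit 5A 1,899/6,872 × $5,500 = 1,519.86; Unit G2 1,164/6,872 × $5,500 = 931.61.
After rounding ($1): Unit 2B $3,049; Unit 5A $1,520; Unit G2 $932. Sum = $5,501.
Difference $5,500 − $5,501 = −$1 applied to Unit 5A: Unit 5A becomes $1,519.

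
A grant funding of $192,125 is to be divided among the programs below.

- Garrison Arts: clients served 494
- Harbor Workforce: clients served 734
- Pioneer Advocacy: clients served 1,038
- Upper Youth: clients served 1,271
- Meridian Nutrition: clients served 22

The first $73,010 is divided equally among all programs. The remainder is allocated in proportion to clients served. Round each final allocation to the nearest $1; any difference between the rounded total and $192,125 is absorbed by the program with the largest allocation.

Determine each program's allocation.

Garrison Arts: $31,136 · Harbor Workforce: $39,168 · Pioneer Advocacy: $49,342 · Upper Youth: $57,141 · Meridian Nutrition: $15,338

First tranche $73,010 split equally: $14,602 each.
Remainder $119,115 by clients served (total 3,559): Garrison Arts 16,533.52 → $16,534; Harbor Workforce 24,566.00 → $24,566; Pioneer Advocacy 34,740.48 → $34,740; Upper Youth 42,538.68 → $42,539; Meridian Nutrition 736.31 → $736.
Totals: Garrison Arts $14,602 + $16,534 = $31,136; Harbor Workforce $14,602 + $24,566 = $39,168; Pioneer Advocacy $14,602 + $34,740 = $49,342; Upper Youth $14,602 + $42,539 = $57,141; Meridian Nutrition $14,602 + $736 = $15,338.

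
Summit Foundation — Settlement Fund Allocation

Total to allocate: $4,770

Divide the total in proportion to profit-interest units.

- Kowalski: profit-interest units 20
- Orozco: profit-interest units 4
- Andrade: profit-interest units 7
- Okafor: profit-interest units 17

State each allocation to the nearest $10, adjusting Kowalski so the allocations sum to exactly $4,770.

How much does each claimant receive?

Kowalski: $1,980 | Orozco: $400 | Andrade: $700 | Okafor: $1,690

Combined profit-interest units = 48.
Raw shares: Kowalski 20/48 × $4,770 = 1,987.50; Orozco 4/48 × $4,770 = 397.50; Andrade 7/48 × $4,770 = 695.62; Okafor 17/48 × $4,770 = 1,689.38.
Rounded to nearest $10: Kowalski $1,990; Orozco $400; Andrade $700; Okafor $1,690. Sum = $4,780.
Difference $4,770 − $4,780 = −$10 applied to Kowalski: Kowalski becomes $1,980.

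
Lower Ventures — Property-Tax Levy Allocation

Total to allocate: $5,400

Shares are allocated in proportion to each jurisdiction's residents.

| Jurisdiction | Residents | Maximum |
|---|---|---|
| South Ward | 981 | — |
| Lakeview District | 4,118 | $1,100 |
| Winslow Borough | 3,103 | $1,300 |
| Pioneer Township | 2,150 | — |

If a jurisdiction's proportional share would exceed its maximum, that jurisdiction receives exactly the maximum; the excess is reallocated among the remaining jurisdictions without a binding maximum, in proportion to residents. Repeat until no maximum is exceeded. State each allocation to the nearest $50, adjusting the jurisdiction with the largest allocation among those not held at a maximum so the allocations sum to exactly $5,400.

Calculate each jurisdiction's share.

Total residents = 10,352.
Unconstrained shares: South Ward 511.73; Lakeview District 2,148.11; Winslow Borough 1,618.64; Pioneer Township 1,121.52.
Cap binds for Lakeview District ($1,100), Winslow Borough ($1,300); remaining pool $3,000 reallocated over remaining residents 3,131.
Shares after redistribution: South Ward 939.96 → $950; Pioneer Township 2,060.04 → $2,050.

South Ward: $950 · Lakeview District: $1,100 · Winslow Borough: $1,300 · Pioneer Township: $2,050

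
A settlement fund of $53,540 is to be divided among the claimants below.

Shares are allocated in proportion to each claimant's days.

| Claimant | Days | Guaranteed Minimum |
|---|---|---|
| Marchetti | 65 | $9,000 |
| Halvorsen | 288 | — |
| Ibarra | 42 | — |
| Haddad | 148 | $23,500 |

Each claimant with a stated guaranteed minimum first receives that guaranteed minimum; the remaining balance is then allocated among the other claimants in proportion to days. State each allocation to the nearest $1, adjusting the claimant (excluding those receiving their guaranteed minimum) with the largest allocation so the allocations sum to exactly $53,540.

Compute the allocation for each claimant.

Guaranteed amounts: Marchetti $9,000; Haddad $23,500. Residual $21,040.
Residual split over remaining days 330: Halvorsen 18,362.18 → $18,362; Ibarra 2,677.82 → $2,678.

Marchetti: $9,000 · Halvorsen: $18,362 · Ibarra: $2,678 · Haddad: $23,500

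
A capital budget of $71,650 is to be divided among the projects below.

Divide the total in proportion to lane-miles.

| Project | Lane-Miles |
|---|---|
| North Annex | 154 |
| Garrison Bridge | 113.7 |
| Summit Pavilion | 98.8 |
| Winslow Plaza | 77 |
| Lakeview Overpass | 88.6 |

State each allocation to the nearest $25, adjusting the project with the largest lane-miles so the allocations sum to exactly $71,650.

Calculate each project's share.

North Annex: $20,750 · Garrison Bridge: $15,300 · Summit Pavilion: $13,300 · Winslow Plaza: $10,375 · Lakeview Overpass: $11,925

Lane-miles total: 154 + 113.7 + 98.8 + 77 + 88.6 = 532.1.
Unrounded shares: North Annex 20,736.89; Garrison Bridge 15,310.29; Summit Pavilion 13,303.93; Winslow Plaza 10,368.45; Lakeview Overpass 11,930.45.
Rounded to nearest $25: North Annex $20,725; Garrison Bridge $15,300; Summit Pavilion $13,300; Winslow Plaza $10,375; Lakeview Overpass $11,925. Sum = $71,625.
Difference $71,650 − $71,625 = +$25 applied to largest lane-miles (North Annex): North Annex becomes $20,750.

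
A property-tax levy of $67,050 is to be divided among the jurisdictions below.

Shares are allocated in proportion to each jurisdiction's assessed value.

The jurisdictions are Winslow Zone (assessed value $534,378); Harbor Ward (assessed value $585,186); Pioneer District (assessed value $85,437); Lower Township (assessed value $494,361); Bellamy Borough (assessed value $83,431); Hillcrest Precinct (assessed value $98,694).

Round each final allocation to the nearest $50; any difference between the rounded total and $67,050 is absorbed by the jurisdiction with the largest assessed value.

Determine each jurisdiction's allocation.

Combined assessed value = 1,881,487.
Raw shares: Winslow Zone 534,378/1,881,487 × $67,050 = 19,043.47; Harbor Ward 585,186/1,881,487 × $67,050 = 20,854.10; Pioneer District 85,437/1,881,487 × $67,050 = 3,044.69; Lower Township 494,361/1,881,487 × $67,050 = 17,617.40; Bellamy Borough 83,431/1,881,487 × $67,050 = 2,973.21; Hillcrest Precinct 98,694/1,881,487 × $67,050 = 3,517.13.
At nearest $50: Winslow Zone $19,050; Harbor Ward $20,850; Pioneer District $3,050; Lower Township $17,600; Bellamy Borough $2,950; Hillcrest Precinct $3,500. Sum = $67,000.
Difference $67,050 − $67,000 = +$50 applied to largest assessed value (Harbor Ward): Harbor Ward becomes $20,900.

Winslow Zone: $19,050 | Harbor Ward: $20,900 | Pioneer District: $3,050 | Lower Township: $17,600 | Bellamy Borough: $2,950 | Hillcrest Precinct: $3,500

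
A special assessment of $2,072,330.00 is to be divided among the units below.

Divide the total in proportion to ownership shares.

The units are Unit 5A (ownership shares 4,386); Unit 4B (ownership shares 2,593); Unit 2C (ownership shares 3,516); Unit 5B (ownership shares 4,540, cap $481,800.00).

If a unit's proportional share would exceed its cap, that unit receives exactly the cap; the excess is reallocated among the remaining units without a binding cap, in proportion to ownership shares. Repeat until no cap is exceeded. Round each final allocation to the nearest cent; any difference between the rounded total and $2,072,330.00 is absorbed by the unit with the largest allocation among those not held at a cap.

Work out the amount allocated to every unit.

Unit 5A: $664,703.63 · Unit 4B: $392,972.30 · Unit 2C: $532,854.07 · Unit 5B: $481,800.00

Sum of ownership shares: 15,035.
Pro-rata shares before constraints: Unit 5A 604,538.7017; Unit 4B 357,402.8394; Unit 2C 484,623.3642; Unit 5B 625,765.0948.
Capped: Unit 5B ($481,800.00); remaining pool $1,590,530.00 reallocated over remaining ownership shares 10,495.
Redistributed shares: Unit 5A 664,703.6284 → $664,703.63; Unit 4B 392,972.3001 → $392,972.30; Unit 2C 532,854.0715 → $532,854.07.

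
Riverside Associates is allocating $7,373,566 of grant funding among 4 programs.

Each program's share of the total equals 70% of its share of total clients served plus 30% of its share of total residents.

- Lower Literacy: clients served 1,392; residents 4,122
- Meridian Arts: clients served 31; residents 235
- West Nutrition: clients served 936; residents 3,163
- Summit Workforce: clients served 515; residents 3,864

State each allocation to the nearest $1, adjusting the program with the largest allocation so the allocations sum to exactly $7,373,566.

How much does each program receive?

Lower Literacy: $3,300,893 · Meridian Arts: $101,338 · West Nutrition: $2,295,603 · Summit Workforce: $1,675,732

Totals — clients served 2,874, residents 11,384.
Blended shares (70% clients served + 30% residents): Lower Literacy 0.4477; Meridian Arts 0.0137; West Nutrition 0.3113; Summit Workforce 0.2273.
Unrounded shares: Lower Literacy 3,300,893.38; Meridian Arts 101,337.53; West Nutrition 2,295,603.29; Summit Workforce 1,675,731.80.
After rounding ($1): Lower Literacy $3,300,893; Meridian Arts $101,338; West Nutrition $2,295,603; Summit Workforce $1,675,732. Sum = $7,373,566.
No rounding difference to absorb.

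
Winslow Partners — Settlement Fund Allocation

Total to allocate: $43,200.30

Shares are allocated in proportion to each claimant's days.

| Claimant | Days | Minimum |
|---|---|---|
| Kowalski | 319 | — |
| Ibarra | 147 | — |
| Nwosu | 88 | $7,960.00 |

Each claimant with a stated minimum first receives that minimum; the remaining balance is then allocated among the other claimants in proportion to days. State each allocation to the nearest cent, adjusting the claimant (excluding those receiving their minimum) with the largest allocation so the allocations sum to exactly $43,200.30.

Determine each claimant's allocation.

Fund the minimums — Nwosu $7,960.00. Remaining pool $35,240.30.
Remaining pool split over remaining days 466: Kowalski 24,123.7247 → $24,123.72; Ibarra 11,116.5753 → $11,116.58.

Kowalski: $24,123.72; Ibarra: $11,116.58; Nwosu: $7,960.00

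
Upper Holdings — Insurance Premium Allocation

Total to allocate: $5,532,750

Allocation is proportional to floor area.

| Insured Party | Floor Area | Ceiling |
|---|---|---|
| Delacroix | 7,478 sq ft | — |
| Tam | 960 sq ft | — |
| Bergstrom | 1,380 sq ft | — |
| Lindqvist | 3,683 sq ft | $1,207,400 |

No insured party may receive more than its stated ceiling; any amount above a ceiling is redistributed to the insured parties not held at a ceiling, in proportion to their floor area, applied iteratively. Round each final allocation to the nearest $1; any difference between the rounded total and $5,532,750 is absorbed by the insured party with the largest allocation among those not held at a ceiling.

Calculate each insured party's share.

Delacroix: $3,294,456 | Tam: $422,931 | Bergstrom: $607,963 | Lindqvist: $1,207,400

Total floor area = 13,501.
Pro-rata shares before constraints: Delacroix 3,064,506.67; Tam 393,410.86; Bergstrom 565,528.11; Lindqvist 1,509,304.37.
Held at cap: Lindqvist ($1,207,400); remaining pool $4,325,350 reallocated over remaining floor area 9,818.
Redistributed shares: Delacroix 3,294,455.83 → $3,294,456; Tam 422,930.94 → $422,931; Bergstrom 607,963.23 → $607,963.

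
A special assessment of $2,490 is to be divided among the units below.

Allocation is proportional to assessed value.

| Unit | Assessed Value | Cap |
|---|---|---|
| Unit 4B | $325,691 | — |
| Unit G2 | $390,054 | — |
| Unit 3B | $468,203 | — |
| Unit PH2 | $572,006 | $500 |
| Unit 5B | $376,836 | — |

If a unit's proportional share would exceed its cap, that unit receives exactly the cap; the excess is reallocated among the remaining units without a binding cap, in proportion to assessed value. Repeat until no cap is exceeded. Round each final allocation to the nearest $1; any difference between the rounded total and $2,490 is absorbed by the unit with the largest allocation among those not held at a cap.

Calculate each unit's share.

Sum of assessed value: 2,132,790.
Unconstrained shares: Unit 4B 380.24; Unit G2 455.38; Unit 3B 546.62; Unit PH2 667.81; Unit 5B 439.95.
Capped: Unit PH2 ($500); residual $1,990 reallocated over remaining assessed value 1,560,784.
Shares after redistribution: Unit 4B 415.26 → $415; Unit G2 497.32 → $497; Unit 3B 596.96 → $597; Unit 5B 480.47 → $480.
Rounding difference +$1 applied to Unit 3B → $598.

Unit 4B: $415 | Unit G2: $497 | Unit 3B: $598 | Unit PH2: $500 | Unit 5B: $480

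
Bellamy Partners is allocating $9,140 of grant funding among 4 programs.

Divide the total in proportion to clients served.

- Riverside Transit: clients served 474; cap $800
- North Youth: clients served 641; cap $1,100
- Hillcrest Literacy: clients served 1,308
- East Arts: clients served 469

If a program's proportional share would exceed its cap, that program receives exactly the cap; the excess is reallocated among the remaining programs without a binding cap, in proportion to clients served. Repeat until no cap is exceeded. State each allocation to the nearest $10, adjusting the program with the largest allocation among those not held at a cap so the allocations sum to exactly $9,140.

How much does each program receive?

Riverside Transit: $800; North Youth: $1,100; Hillcrest Literacy: $5,330; East Arts: $1,910

Sum of clients served: 2,892.
Pro-rata shares before constraints: Riverside Transit 1,498.05; North Youth 2,025.84; Hillcrest Literacy 4,133.86; East Arts 1,482.25.
Cap binds for Riverside Transit ($800), North Youth ($1,100); balance $7,240 reallocated over remaining clients served 1,777.
Shares after redistribution: Hillcrest Literacy 5,329.16 → $5,330; East Arts 1,910.84 → $1,910.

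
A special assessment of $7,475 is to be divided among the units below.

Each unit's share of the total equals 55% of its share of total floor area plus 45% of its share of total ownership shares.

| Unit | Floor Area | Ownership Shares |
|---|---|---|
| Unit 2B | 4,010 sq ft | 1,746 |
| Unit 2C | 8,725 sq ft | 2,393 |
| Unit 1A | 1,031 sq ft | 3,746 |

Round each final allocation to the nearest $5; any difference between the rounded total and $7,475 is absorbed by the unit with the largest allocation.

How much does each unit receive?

Floor area total 13,766; ownership shares total 7,885.
Composite weights (55% floor area + 45% ownership shares): Unit 2B 0.2599; Unit 2C 0.4852; Unit 1A 0.2550.
Unrounded shares: Unit 2B 1,942.44; Unit 2C 3,626.60; Unit 1A 1,905.96.
Rounded to nearest $5: Unit 2B $1,940; Unit 2C $3,625; Unit 1A $1,905. Sum = $7,470.
Difference $7,475 − $7,470 = +$5 applied to largest allocation (Unit 2C): Unit 2C becomes $3,630.

Unit 2B: $1,940 · Unit 2C: $3,630 · Unit 1A: $1,905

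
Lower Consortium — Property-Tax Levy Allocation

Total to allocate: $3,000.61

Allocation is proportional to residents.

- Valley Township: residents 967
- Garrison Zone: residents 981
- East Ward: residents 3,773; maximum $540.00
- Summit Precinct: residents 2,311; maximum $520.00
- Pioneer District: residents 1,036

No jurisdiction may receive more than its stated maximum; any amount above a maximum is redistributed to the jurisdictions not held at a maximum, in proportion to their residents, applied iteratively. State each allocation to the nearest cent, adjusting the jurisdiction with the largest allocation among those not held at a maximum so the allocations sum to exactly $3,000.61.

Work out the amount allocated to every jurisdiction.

Total residents = 9,068.
Proportional shares (ignoring caps): Valley Township 319.9812; Garrison Zone 324.6139; East Ward 1,248.4894; Summit Precinct 764.7121; Pioneer District 342.8134.
Capped: East Ward ($540.00), Summit Precinct ($520.00); remaining pool $1,940.61 reallocated over remaining residents 2,984.
Redistributed shares: Valley Township 628.8773 → $628.88; Garrison Zone 637.9820 → $637.98; Pioneer District 673.7507 → $673.75.

Valley Township: $628.88; Garrison Zone: $637.98; East Ward: $540.00; Summit Precinct: $520.00; Pioneer District: $673.75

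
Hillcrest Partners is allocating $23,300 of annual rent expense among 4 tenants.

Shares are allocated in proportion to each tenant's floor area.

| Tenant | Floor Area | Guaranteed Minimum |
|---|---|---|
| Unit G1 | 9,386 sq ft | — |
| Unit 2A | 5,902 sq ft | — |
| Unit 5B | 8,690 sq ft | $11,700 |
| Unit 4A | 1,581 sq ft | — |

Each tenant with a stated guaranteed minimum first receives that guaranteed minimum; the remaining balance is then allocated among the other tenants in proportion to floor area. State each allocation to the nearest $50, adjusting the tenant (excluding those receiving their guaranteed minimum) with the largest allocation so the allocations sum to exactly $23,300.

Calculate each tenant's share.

Unit G1: $6,450 | Unit 2A: $4,050 | Unit 5B: $11,700 | Unit 4A: $1,100

Fund the minimums — Unit 5B $11,700. Residual $11,600.
Residual split over remaining floor area 16,869: Unit G1 6,454.30 → $6,450; Unit 2A 4,058.52 → $4,050; Unit 4A 1,087.18 → $1,100.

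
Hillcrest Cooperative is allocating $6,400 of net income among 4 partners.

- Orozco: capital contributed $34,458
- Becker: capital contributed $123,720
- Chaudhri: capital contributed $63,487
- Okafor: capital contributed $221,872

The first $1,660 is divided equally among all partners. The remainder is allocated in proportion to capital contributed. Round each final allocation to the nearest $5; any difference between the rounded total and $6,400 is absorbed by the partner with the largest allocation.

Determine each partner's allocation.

$1,660 shared equally gives $415 per partner.
Remainder $4,740 by capital contributed (total 443,537): Orozco 368.25 → $370; Becker 1,322.17 → $1,320; Chaudhri 678.47 → $680; Okafor 2,371.11 → $2,370.
Totals: Orozco $415 + $370 = $785; Becker $415 + $1,320 = $1,735; Chaudhri $415 + $680 = $1,095; Okafor $415 + $2,370 = $2,785.

Orozco: $785 · Becker: $1,735 · Chaudhri: $1,095 · Okafor: $2,785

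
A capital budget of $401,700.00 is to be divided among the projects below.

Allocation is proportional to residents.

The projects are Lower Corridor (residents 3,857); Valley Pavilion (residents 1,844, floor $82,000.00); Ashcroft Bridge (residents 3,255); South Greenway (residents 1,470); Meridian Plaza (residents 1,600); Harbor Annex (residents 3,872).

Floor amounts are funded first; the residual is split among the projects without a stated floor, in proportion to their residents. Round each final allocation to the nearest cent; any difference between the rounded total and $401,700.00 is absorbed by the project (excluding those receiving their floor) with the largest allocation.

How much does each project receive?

Lower Corridor: $87,738.93 · Valley Pavilion: $82,000.00 · Ashcroft Bridge: $74,044.65 · South Greenway: $33,439.52 · Meridian Plaza: $36,396.76 · Harbor Annex: $88,080.14

Minimums first: Valley Pavilion $82,000.00. Balance $319,700.00.
Balance split over remaining residents 14,054: Lower Corridor 87,738.9284 → $87,738.93; Ashcroft Bridge 74,044.6492 → $74,044.65; South Greenway 33,439.5190 → $33,439.52; Meridian Plaza 36,396.7554 → $36,396.76; Harbor Annex 88,080.1480 → $88,080.15.
Rounding difference −$0.01 applied to Harbor Annex → $88,080.14.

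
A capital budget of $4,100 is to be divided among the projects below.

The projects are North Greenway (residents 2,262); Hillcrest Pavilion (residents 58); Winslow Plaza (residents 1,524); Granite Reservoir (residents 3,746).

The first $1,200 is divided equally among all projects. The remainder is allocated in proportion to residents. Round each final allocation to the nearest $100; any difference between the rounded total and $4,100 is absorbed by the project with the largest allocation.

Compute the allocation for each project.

North Greenway: $1,200 · Hillcrest Pavilion: $300 · Winslow Plaza: $900 · Granite Reservoir: $1,700

First tranche $1,200 split equally: $300 each.
Remainder $2,900 by residents (total 7,590): North Greenway 864.27 → $900; Hillcrest Pavilion 22.16 → $0; Winslow Plaza 582.29 → $600; Granite Reservoir 1,431.28 → $1,400.
Totals: North Greenway $300 + $900 = $1,200; Hillcrest Pavilion $300 + $0 = $300; Winslow Plaza $300 + $600 = $900; Granite Reservoir $300 + $1,400 = $1,700.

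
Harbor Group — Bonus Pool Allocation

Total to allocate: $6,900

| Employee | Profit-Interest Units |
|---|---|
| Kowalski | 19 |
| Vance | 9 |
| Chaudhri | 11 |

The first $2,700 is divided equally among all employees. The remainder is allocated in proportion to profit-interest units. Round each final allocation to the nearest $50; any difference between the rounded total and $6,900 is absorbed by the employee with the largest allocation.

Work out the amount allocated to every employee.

$2,700 shared equally gives $900 per employee.
Remainder $4,200 by profit-interest units (total 39): Kowalski 2,046.15 → $2,050; Vance 969.23 → $950; Chaudhri 1,184.62 → $1,200.
Totals: Kowalski $900 + $2,050 = $2,950; Vance $900 + $950 = $1,850; Chaudhri $900 + $1,200 = $2,100.

Kowalski: $2,950 | Vance: $1,850 | Chaudhri: $2,100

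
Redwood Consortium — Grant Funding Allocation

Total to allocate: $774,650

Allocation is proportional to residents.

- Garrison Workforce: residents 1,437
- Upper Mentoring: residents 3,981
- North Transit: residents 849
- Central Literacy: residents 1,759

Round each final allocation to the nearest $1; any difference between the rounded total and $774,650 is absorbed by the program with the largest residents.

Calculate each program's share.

Total residents = 1,437 + 3,981 + 849 + 1,759 = 8,026.
Pro-rata amounts: Garrison Workforce 138,695.75; Upper Mentoring 384,236.44; North Transit 81,943.42; Central Literacy 169,774.40.
At nearest $1: Garrison Workforce $138,696; Upper Mentoring $384,236; North Transit $81,943; Central Literacy $169,774. Sum = $774,649.
Difference $774,650 − $774,649 = +$1 applied to largest residents (Upper Mentoring): Upper Mentoring becomes $384,237.

Garrison Workforce: $138,696 · Upper Mentoring: $384,237 · North Transit: $81,943 · Central Literacy: $169,774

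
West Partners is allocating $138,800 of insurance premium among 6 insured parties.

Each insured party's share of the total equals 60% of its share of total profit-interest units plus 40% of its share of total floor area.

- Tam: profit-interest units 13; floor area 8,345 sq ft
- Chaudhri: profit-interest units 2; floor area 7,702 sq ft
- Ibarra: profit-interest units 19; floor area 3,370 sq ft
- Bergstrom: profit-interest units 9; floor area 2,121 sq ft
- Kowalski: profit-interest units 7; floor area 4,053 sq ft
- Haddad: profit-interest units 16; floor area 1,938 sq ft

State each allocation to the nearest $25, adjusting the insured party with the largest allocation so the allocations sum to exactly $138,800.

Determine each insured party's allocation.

Profit-interest units total 66; floor area total 27,529.
Composite weights (60% profit-interest units + 40% floor area): Tam 0.2394; Chaudhri 0.1301; Ibarra 0.2217; Bergstrom 0.1126; Kowalski 0.1225; Haddad 0.1736.
Proportional shares: Tam 33,233.68; Chaudhri 18,056.89; Ibarra 30,771.10; Bergstrom 15,633.96; Kowalski 17,006.75; Haddad 24,097.62.
Rounded to nearest $25: Tam $33,225; Chaudhri $18,050; Ibarra $30,775; Bergstrom $15,625; Kowalski $17,000; Haddad $24,100. Sum = $138,775.
Difference $138,800 − $138,775 = +$25 applied to largest allocation (Tam): Tam becomes $33,250.

Tam: $33,250 | Chaudhri: $18,050 | Ibarra: $30,775 | Bergstrom: $15,625 | Kowalski: $17,000 | Haddad: $24,100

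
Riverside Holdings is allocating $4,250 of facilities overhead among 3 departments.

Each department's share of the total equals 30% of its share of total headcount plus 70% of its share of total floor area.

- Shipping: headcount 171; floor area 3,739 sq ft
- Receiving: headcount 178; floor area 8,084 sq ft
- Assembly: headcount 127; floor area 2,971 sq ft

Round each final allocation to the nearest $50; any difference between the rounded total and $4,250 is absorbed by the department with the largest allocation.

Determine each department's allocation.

Shipping: $1,200 · Receiving: $2,100 · Assembly: $950

Headcount total 476; floor area total 14,794.
Combined weights (30% headcount + 70% floor area): Shipping 0.2847; Receiving 0.4947; Assembly 0.2206.
Proportional shares: Shipping 1,209.93; Receiving 2,102.44; Assembly 937.63.
At nearest $50: Shipping $1,200; Receiving $2,100; Assembly $950. Sum = $4,250.
Sum already equals the total — no adjustment.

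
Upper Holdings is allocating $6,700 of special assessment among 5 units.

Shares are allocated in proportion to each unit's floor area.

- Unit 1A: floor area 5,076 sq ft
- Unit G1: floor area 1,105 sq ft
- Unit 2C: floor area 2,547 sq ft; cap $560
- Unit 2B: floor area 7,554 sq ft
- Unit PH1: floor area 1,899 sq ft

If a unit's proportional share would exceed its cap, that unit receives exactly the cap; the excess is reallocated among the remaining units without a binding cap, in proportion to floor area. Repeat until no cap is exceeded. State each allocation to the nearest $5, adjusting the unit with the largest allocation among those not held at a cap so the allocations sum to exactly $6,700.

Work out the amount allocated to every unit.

Unit 1A: $1,995 · Unit G1: $435 · Unit 2C: $560 · Unit 2B: $2,965 · Unit PH1: $745

Total floor area = 18,181.
Pro-rata shares before constraints: Unit 1A 1,870.59; Unit G1 407.21; Unit 2C 938.61; Unit 2B 2,783.77; Unit PH1 699.81.
Held at cap: Unit 2C ($560); residual $6,140 reallocated over remaining floor area 15,634.
Shares after redistribution: Unit 1A 1,993.52 → $1,995; Unit G1 433.97 → $435; Unit 2B 2,966.71 → $2,965; Unit PH1 745.80 → $745.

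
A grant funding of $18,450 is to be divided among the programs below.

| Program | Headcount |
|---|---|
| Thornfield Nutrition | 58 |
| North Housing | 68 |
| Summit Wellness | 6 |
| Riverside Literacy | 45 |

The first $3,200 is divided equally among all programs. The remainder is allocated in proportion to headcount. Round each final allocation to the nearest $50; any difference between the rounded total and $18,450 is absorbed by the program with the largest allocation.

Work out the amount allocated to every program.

$3,200 shared equally gives $800 per program.
Remainder $15,250 by headcount (total 177): Thornfield Nutrition 4,997.18 → $5,000; North Housing 5,858.76 → $5,850; Summit Wellness 516.95 → $500; Riverside Literacy 3,877.12 → $3,900.
Totals: Thornfield Nutrition $800 + $5,000 = $5,800; North Housing $800 + $5,850 = $6,650; Summit Wellness $800 + $500 = $1,300; Riverside Literacy $800 + $3,900 = $4,700.

Thornfield Nutrition: $5,800 · North Housing: $6,650 · Summit Wellness: $1,300 · Riverside Literacy: $4,700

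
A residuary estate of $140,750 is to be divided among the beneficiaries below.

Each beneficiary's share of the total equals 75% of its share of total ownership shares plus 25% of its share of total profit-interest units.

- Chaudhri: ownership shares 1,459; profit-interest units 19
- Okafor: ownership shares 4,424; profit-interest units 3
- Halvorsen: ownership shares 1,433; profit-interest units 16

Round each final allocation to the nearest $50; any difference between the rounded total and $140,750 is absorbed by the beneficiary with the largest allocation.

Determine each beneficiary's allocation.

Totals — ownership shares 7,316, profit-interest units 38.
Blended shares (75% ownership shares + 25% profit-interest units): Chaudhri 0.2746; Okafor 0.4733; Halvorsen 0.2522.
Unrounded shares: Chaudhri 38,645.65; Okafor 66,611.82; Halvorsen 35,492.53.
At nearest $50: Chaudhri $38,650; Okafor $66,600; Halvorsen $35,500. Sum = $140,750.
Sum already equals the total — no adjustment.

Chaudhri: $38,650 · Okafor: $66,600 · Halvorsen: $35,500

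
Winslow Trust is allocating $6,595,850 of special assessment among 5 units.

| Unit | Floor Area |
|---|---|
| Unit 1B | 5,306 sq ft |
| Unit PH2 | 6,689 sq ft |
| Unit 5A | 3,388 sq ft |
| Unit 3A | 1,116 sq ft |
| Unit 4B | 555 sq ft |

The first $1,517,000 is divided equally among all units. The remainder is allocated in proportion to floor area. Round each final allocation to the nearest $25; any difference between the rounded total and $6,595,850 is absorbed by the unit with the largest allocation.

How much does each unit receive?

Unit 1B: $1,883,575 · Unit PH2: $2,295,475 · Unit 5A: $1,312,375 · Unit 3A: $635,750 · Unit 4B: $468,675

First tranche $1,517,000 split equally: $303,400 each.
Remainder $5,078,850 by floor area (total 17,054): Unit 1B 1,580,179.32 → $1,580,175; Unit PH2 1,992,050.41 → $1,992,050; Unit 5A 1,008,979.93 → $1,008,975; Unit 3A 332,355.85 → $332,350; Unit 4B 165,284.49 → $165,275.
Rounding difference +$25 on remainder applied to Unit PH2.
Totals: Unit 1B $303,400 + $1,580,175 = $1,883,575; Unit PH2 $303,400 + $1,992,075 = $2,295,475; Unit 5A $303,400 + $1,008,975 = $1,312,375; Unit 3A $303,400 + $332,350 = $635,750; Unit 4B $303,400 + $165,275 = $468,675.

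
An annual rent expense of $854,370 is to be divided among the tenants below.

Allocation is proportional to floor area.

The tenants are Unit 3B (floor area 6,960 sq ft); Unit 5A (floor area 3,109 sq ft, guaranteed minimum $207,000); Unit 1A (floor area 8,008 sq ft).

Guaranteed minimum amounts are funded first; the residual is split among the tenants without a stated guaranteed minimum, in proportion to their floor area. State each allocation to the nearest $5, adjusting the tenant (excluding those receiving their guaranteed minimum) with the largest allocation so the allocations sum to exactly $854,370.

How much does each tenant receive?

Guaranteed amounts: Unit 5A $207,000. Residual $647,370.
Residual split over remaining floor area 14,968: Unit 3B 301,021.86 → $301,020; Unit 1A 346,348.14 → $346,350.

Unit 3B: $301,020 · Unit 5A: $207,000 · Unit 1A: $346,350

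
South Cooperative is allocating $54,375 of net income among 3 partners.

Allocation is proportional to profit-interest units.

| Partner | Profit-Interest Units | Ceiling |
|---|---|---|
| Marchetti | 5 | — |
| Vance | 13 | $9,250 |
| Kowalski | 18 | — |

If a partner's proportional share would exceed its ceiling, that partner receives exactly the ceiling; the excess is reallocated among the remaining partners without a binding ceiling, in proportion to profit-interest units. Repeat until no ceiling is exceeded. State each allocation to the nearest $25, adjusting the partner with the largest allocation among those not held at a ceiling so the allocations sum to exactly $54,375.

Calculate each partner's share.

Marchetti: $9,800; Vance: $9,250; Kowalski: $35,325

Sum of profit-interest units: 36.
Proportional shares (ignoring caps): Marchetti 7,552.08; Vance 19,635.42; Kowalski 27,187.50.
Capped: Vance ($9,250); remaining pool $45,125 reallocated over remaining profit-interest units 23.
Shares after redistribution: Marchetti 9,809.78 → $9,800; Kowalski 35,315.22 → $35,325.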